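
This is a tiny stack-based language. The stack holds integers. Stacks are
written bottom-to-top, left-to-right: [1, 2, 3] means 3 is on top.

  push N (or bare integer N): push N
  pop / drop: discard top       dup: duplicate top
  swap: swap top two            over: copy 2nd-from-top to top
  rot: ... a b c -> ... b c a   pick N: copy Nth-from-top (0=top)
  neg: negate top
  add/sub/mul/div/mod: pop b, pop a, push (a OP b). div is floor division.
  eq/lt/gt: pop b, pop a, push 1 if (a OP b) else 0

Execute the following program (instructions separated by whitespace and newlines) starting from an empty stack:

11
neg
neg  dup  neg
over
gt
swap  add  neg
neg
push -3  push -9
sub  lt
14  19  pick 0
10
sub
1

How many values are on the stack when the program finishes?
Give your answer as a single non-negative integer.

After 'push 11': stack = [11] (depth 1)
After 'neg': stack = [-11] (depth 1)
After 'neg': stack = [11] (depth 1)
After 'dup': stack = [11, 11] (depth 2)
After 'neg': stack = [11, -11] (depth 2)
After 'over': stack = [11, -11, 11] (depth 3)
After 'gt': stack = [11, 0] (depth 2)
After 'swap': stack = [0, 11] (depth 2)
After 'add': stack = [11] (depth 1)
After 'neg': stack = [-11] (depth 1)
  ...
After 'push -3': stack = [11, -3] (depth 2)
After 'push -9': stack = [11, -3, -9] (depth 3)
After 'sub': stack = [11, 6] (depth 2)
After 'lt': stack = [0] (depth 1)
After 'push 14': stack = [0, 14] (depth 2)
After 'push 19': stack = [0, 14, 19] (depth 3)
After 'pick 0': stack = [0, 14, 19, 19] (depth 4)
After 'push 10': stack = [0, 14, 19, 19, 10] (depth 5)
After 'sub': stack = [0, 14, 19, 9] (depth 4)
After 'push 1': stack = [0, 14, 19, 9, 1] (depth 5)

Answer: 5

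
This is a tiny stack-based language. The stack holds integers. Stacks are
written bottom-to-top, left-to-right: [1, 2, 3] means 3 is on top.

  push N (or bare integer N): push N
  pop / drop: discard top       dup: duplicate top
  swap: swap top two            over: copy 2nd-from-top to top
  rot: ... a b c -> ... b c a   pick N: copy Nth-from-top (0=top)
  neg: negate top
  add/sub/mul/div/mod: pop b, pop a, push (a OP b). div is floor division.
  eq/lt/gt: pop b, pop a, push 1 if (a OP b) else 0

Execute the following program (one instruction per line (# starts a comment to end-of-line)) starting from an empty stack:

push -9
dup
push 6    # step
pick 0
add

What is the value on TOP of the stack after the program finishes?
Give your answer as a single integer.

Answer: 12

Derivation:
After 'push -9': [-9]
After 'dup': [-9, -9]
After 'push 6': [-9, -9, 6]
After 'pick 0': [-9, -9, 6, 6]
After 'add': [-9, -9, 12]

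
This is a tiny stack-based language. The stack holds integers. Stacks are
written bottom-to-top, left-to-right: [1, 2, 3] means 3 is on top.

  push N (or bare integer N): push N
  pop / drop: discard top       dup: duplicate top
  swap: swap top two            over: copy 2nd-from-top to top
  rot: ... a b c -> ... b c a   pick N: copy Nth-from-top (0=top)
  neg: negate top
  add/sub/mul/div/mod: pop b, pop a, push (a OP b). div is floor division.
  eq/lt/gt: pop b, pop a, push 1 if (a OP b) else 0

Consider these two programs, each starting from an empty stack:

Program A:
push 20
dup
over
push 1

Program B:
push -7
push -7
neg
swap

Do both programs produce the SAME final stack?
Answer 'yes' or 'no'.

Program A trace:
  After 'push 20': [20]
  After 'dup': [20, 20]
  After 'over': [20, 20, 20]
  After 'push 1': [20, 20, 20, 1]
Program A final stack: [20, 20, 20, 1]

Program B trace:
  After 'push -7': [-7]
  After 'push -7': [-7, -7]
  After 'neg': [-7, 7]
  After 'swap': [7, -7]
Program B final stack: [7, -7]
Same: no

Answer: no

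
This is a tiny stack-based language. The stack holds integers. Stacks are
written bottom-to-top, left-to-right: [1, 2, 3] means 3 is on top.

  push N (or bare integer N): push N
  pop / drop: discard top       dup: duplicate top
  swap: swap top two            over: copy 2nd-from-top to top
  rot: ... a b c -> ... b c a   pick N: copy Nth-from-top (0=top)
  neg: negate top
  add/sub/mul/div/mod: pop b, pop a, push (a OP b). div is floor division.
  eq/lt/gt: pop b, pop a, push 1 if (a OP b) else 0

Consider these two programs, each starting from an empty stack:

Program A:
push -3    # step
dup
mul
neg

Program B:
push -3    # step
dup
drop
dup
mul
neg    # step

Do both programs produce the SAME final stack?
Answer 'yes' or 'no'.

Answer: yes

Derivation:
Program A trace:
  After 'push -3': [-3]
  After 'dup': [-3, -3]
  After 'mul': [9]
  After 'neg': [-9]
Program A final stack: [-9]

Program B trace:
  After 'push -3': [-3]
  After 'dup': [-3, -3]
  After 'drop': [-3]
  After 'dup': [-3, -3]
  After 'mul': [9]
  After 'neg': [-9]
Program B final stack: [-9]
Same: yes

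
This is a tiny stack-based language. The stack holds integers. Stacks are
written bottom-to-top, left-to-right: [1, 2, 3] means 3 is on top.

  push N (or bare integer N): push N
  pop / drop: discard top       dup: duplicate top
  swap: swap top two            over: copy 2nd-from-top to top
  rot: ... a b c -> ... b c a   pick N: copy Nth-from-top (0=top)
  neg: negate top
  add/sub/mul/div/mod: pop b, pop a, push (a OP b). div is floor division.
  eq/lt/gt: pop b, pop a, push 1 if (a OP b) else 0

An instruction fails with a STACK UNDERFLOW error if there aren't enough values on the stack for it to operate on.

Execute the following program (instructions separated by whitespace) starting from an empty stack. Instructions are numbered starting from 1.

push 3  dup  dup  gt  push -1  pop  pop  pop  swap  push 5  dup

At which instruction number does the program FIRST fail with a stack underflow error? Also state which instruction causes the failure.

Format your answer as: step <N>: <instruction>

Answer: step 9: swap

Derivation:
Step 1 ('push 3'): stack = [3], depth = 1
Step 2 ('dup'): stack = [3, 3], depth = 2
Step 3 ('dup'): stack = [3, 3, 3], depth = 3
Step 4 ('gt'): stack = [3, 0], depth = 2
Step 5 ('push -1'): stack = [3, 0, -1], depth = 3
Step 6 ('pop'): stack = [3, 0], depth = 2
Step 7 ('pop'): stack = [3], depth = 1
Step 8 ('pop'): stack = [], depth = 0
Step 9 ('swap'): needs 2 value(s) but depth is 0 — STACK UNDERFLOW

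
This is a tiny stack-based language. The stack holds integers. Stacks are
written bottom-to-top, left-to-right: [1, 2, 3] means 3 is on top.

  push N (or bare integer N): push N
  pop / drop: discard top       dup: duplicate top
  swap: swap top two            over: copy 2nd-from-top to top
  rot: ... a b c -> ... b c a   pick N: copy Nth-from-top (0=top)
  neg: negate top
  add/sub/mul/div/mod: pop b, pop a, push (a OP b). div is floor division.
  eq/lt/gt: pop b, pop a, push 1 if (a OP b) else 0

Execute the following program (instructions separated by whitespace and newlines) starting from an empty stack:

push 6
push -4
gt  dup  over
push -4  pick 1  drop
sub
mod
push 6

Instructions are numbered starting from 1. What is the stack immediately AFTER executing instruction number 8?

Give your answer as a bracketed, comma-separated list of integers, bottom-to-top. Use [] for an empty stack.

Answer: [1, 1, 1, -4]

Derivation:
Step 1 ('push 6'): [6]
Step 2 ('push -4'): [6, -4]
Step 3 ('gt'): [1]
Step 4 ('dup'): [1, 1]
Step 5 ('over'): [1, 1, 1]
Step 6 ('push -4'): [1, 1, 1, -4]
Step 7 ('pick 1'): [1, 1, 1, -4, 1]
Step 8 ('drop'): [1, 1, 1, -4]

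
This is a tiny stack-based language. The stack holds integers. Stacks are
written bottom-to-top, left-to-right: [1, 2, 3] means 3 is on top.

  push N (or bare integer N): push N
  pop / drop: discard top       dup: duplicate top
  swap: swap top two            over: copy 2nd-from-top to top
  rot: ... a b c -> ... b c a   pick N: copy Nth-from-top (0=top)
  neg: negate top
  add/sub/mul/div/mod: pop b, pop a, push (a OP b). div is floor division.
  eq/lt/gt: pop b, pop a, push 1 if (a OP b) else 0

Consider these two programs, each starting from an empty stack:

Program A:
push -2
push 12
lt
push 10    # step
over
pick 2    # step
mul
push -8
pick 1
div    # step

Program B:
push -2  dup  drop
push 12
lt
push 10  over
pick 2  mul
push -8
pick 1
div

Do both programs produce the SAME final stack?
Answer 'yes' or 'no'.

Program A trace:
  After 'push -2': [-2]
  After 'push 12': [-2, 12]
  After 'lt': [1]
  After 'push 10': [1, 10]
  After 'over': [1, 10, 1]
  After 'pick 2': [1, 10, 1, 1]
  After 'mul': [1, 10, 1]
  After 'push -8': [1, 10, 1, -8]
  After 'pick 1': [1, 10, 1, -8, 1]
  After 'div': [1, 10, 1, -8]
Program A final stack: [1, 10, 1, -8]

Program B trace:
  After 'push -2': [-2]
  After 'dup': [-2, -2]
  After 'drop': [-2]
  After 'push 12': [-2, 12]
  After 'lt': [1]
  After 'push 10': [1, 10]
  After 'over': [1, 10, 1]
  After 'pick 2': [1, 10, 1, 1]
  After 'mul': [1, 10, 1]
  After 'push -8': [1, 10, 1, -8]
  After 'pick 1': [1, 10, 1, -8, 1]
  After 'div': [1, 10, 1, -8]
Program B final stack: [1, 10, 1, -8]
Same: yes

Answer: yes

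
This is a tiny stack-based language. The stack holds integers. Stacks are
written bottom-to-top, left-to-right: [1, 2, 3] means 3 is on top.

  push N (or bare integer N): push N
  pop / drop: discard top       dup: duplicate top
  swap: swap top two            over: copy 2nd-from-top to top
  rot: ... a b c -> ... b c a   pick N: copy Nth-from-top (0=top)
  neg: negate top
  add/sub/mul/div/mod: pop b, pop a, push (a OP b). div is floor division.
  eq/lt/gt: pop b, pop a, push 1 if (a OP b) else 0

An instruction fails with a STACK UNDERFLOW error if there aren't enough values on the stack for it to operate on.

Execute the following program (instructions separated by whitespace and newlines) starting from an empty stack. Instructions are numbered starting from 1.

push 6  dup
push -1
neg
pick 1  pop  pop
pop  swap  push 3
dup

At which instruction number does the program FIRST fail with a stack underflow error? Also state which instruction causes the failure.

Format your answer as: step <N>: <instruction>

Step 1 ('push 6'): stack = [6], depth = 1
Step 2 ('dup'): stack = [6, 6], depth = 2
Step 3 ('push -1'): stack = [6, 6, -1], depth = 3
Step 4 ('neg'): stack = [6, 6, 1], depth = 3
Step 5 ('pick 1'): stack = [6, 6, 1, 6], depth = 4
Step 6 ('pop'): stack = [6, 6, 1], depth = 3
Step 7 ('pop'): stack = [6, 6], depth = 2
Step 8 ('pop'): stack = [6], depth = 1
Step 9 ('swap'): needs 2 value(s) but depth is 1 — STACK UNDERFLOW

Answer: step 9: swap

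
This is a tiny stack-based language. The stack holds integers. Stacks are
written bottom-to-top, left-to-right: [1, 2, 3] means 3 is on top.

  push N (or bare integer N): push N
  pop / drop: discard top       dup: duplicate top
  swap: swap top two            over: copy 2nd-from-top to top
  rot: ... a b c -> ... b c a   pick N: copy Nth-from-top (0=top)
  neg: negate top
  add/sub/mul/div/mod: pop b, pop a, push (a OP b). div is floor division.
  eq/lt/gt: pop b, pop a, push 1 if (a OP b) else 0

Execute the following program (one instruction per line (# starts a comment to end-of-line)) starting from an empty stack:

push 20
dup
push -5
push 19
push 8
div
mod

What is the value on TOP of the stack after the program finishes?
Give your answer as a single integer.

Answer: 1

Derivation:
After 'push 20': [20]
After 'dup': [20, 20]
After 'push -5': [20, 20, -5]
After 'push 19': [20, 20, -5, 19]
After 'push 8': [20, 20, -5, 19, 8]
After 'div': [20, 20, -5, 2]
After 'mod': [20, 20, 1]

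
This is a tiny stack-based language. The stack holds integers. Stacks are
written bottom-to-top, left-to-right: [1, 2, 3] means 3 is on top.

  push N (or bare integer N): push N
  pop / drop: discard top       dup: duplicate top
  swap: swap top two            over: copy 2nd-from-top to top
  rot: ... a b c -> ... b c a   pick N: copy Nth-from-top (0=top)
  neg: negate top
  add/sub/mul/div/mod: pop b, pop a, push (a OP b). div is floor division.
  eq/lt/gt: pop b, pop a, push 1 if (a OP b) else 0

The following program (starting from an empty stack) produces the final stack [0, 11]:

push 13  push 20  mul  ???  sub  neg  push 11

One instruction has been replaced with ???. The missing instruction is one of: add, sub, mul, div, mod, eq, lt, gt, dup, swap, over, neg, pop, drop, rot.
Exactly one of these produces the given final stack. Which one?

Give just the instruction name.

Answer: dup

Derivation:
Stack before ???: [260]
Stack after ???:  [260, 260]
The instruction that transforms [260] -> [260, 260] is: dup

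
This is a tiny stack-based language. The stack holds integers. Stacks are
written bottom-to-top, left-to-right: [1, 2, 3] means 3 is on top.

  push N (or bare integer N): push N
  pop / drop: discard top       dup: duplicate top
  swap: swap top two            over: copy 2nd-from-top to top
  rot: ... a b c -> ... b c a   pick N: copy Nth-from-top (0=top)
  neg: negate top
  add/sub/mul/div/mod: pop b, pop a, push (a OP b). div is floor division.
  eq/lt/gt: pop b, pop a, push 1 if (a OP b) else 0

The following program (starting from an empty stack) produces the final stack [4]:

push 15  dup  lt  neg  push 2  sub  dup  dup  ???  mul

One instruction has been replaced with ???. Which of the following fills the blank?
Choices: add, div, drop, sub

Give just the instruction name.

Answer: drop

Derivation:
Stack before ???: [-2, -2, -2]
Stack after ???:  [-2, -2]
Checking each choice:
  add: produces [8]
  div: produces [-2]
  drop: MATCH
  sub: produces [0]


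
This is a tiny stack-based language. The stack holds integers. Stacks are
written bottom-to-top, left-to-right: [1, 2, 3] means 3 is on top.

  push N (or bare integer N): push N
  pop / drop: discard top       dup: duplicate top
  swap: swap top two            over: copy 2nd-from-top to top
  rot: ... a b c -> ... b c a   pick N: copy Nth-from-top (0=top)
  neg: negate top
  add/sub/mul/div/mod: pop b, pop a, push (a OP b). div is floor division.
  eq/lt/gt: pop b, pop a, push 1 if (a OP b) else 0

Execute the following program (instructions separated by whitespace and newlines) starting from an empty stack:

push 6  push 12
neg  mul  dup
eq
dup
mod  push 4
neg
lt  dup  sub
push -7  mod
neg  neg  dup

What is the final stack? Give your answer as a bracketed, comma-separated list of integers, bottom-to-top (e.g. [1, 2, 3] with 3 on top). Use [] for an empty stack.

Answer: [0, 0]

Derivation:
After 'push 6': [6]
After 'push 12': [6, 12]
After 'neg': [6, -12]
After 'mul': [-72]
After 'dup': [-72, -72]
After 'eq': [1]
After 'dup': [1, 1]
After 'mod': [0]
After 'push 4': [0, 4]
After 'neg': [0, -4]
After 'lt': [0]
After 'dup': [0, 0]
After 'sub': [0]
After 'push -7': [0, -7]
After 'mod': [0]
After 'neg': [0]
After 'neg': [0]
After 'dup': [0, 0]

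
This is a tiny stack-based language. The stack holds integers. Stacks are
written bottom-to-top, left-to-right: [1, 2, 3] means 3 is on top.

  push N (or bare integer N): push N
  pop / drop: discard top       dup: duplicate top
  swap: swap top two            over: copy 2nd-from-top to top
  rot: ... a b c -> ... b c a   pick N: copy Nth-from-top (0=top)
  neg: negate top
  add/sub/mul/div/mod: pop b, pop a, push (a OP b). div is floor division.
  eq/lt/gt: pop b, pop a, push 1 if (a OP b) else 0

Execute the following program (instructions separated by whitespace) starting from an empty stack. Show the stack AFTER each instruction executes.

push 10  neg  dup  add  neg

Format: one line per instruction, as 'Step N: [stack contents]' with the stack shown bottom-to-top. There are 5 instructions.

Step 1: [10]
Step 2: [-10]
Step 3: [-10, -10]
Step 4: [-20]
Step 5: [20]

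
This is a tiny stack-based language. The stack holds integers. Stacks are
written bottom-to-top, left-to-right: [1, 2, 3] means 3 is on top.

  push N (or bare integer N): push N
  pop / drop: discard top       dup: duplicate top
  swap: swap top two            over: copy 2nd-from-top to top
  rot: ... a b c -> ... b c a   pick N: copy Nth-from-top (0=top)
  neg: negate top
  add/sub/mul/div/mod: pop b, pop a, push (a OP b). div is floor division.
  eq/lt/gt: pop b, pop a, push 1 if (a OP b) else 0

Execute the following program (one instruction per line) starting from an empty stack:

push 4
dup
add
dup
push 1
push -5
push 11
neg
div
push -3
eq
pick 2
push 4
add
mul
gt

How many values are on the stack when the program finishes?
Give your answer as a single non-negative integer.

Answer: 3

Derivation:
After 'push 4': stack = [4] (depth 1)
After 'dup': stack = [4, 4] (depth 2)
After 'add': stack = [8] (depth 1)
After 'dup': stack = [8, 8] (depth 2)
After 'push 1': stack = [8, 8, 1] (depth 3)
After 'push -5': stack = [8, 8, 1, -5] (depth 4)
After 'push 11': stack = [8, 8, 1, -5, 11] (depth 5)
After 'neg': stack = [8, 8, 1, -5, -11] (depth 5)
After 'div': stack = [8, 8, 1, 0] (depth 4)
After 'push -3': stack = [8, 8, 1, 0, -3] (depth 5)
After 'eq': stack = [8, 8, 1, 0] (depth 4)
After 'pick 2': stack = [8, 8, 1, 0, 8] (depth 5)
After 'push 4': stack = [8, 8, 1, 0, 8, 4] (depth 6)
After 'add': stack = [8, 8, 1, 0, 12] (depth 5)
After 'mul': stack = [8, 8, 1, 0] (depth 4)
After 'gt': stack = [8, 8, 1] (depth 3)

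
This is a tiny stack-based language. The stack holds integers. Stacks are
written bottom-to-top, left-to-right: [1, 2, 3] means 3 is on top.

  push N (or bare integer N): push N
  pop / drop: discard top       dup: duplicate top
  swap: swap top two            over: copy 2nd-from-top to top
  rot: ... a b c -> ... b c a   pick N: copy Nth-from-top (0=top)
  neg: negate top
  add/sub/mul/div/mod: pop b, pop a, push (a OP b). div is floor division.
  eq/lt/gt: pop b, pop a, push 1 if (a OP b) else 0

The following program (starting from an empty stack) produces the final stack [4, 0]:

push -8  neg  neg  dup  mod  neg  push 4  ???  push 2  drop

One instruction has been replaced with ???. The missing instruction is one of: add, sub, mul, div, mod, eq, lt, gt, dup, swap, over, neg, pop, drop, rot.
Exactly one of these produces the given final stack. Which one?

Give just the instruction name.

Stack before ???: [0, 4]
Stack after ???:  [4, 0]
The instruction that transforms [0, 4] -> [4, 0] is: swap

Answer: swap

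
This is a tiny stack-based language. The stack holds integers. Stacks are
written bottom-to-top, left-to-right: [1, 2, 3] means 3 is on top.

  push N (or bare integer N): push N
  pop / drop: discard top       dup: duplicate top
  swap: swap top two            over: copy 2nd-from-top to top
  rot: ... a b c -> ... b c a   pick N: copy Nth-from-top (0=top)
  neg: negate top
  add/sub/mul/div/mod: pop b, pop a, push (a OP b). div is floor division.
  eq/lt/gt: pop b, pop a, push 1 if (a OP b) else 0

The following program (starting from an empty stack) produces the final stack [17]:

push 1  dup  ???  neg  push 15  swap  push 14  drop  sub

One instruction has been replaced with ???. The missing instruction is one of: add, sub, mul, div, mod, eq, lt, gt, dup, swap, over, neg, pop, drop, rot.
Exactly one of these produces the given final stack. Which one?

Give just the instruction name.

Stack before ???: [1, 1]
Stack after ???:  [2]
The instruction that transforms [1, 1] -> [2] is: add

Answer: add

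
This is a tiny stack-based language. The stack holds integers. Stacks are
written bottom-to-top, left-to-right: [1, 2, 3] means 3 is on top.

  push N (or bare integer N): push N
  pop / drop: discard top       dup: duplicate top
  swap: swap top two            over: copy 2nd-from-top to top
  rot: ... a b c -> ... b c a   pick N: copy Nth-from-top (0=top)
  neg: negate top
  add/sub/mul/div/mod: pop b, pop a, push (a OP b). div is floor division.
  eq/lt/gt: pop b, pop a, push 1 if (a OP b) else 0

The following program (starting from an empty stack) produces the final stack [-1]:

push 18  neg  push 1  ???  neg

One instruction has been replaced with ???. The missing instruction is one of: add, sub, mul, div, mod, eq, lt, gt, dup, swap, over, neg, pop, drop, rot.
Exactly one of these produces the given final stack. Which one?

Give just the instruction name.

Stack before ???: [-18, 1]
Stack after ???:  [1]
The instruction that transforms [-18, 1] -> [1] is: lt

Answer: lt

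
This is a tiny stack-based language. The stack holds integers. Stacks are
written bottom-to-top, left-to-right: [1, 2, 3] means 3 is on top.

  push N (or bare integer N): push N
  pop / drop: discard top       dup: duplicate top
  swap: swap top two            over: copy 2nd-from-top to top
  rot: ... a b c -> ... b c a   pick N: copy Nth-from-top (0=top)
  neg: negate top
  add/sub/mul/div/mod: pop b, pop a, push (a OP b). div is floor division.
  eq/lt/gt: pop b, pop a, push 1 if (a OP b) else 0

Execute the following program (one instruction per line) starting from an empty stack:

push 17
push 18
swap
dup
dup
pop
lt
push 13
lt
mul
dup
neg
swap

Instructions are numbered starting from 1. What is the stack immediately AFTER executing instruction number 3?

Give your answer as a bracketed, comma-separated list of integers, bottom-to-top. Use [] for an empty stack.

Answer: [18, 17]

Derivation:
Step 1 ('push 17'): [17]
Step 2 ('push 18'): [17, 18]
Step 3 ('swap'): [18, 17]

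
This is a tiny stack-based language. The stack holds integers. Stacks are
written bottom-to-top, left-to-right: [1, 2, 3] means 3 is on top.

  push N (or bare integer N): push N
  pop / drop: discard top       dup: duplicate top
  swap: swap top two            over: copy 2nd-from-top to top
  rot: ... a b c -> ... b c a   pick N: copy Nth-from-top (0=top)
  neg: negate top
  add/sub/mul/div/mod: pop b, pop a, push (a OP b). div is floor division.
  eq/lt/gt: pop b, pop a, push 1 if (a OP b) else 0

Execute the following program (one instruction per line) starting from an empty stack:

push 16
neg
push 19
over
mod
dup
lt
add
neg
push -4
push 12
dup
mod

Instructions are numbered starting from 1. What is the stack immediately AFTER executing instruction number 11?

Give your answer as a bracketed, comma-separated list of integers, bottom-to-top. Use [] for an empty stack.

Answer: [16, -4, 12]

Derivation:
Step 1 ('push 16'): [16]
Step 2 ('neg'): [-16]
Step 3 ('push 19'): [-16, 19]
Step 4 ('over'): [-16, 19, -16]
Step 5 ('mod'): [-16, -13]
Step 6 ('dup'): [-16, -13, -13]
Step 7 ('lt'): [-16, 0]
Step 8 ('add'): [-16]
Step 9 ('neg'): [16]
Step 10 ('push -4'): [16, -4]
Step 11 ('push 12'): [16, -4, 12]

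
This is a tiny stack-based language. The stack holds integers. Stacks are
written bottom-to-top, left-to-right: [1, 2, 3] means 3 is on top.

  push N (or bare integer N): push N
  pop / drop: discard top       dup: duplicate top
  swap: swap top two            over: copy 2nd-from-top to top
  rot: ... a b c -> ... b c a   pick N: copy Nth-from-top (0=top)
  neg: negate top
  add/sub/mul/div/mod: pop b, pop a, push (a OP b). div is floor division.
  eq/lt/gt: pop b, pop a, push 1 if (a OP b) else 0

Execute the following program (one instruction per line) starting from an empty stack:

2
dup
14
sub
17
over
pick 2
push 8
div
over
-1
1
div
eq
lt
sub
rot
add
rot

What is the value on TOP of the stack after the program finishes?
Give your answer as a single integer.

Answer: 2

Derivation:
After 'push 2': [2]
After 'dup': [2, 2]
After 'push 14': [2, 2, 14]
After 'sub': [2, -12]
After 'push 17': [2, -12, 17]
After 'over': [2, -12, 17, -12]
After 'pick 2': [2, -12, 17, -12, -12]
After 'push 8': [2, -12, 17, -12, -12, 8]
After 'div': [2, -12, 17, -12, -2]
After 'over': [2, -12, 17, -12, -2, -12]
After 'push -1': [2, -12, 17, -12, -2, -12, -1]
After 'push 1': [2, -12, 17, -12, -2, -12, -1, 1]
After 'div': [2, -12, 17, -12, -2, -12, -1]
After 'eq': [2, -12, 17, -12, -2, 0]
After 'lt': [2, -12, 17, -12, 1]
After 'sub': [2, -12, 17, -13]
After 'rot': [2, 17, -13, -12]
After 'add': [2, 17, -25]
After 'rot': [17, -25, 2]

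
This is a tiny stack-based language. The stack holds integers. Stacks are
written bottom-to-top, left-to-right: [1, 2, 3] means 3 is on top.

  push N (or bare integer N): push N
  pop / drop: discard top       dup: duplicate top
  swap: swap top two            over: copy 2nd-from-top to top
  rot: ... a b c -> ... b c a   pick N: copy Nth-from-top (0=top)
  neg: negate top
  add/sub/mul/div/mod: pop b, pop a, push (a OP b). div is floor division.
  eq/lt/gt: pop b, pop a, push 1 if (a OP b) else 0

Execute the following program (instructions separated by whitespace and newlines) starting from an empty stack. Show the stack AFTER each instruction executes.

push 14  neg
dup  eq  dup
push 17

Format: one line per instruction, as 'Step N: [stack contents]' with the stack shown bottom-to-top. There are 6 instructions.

Step 1: [14]
Step 2: [-14]
Step 3: [-14, -14]
Step 4: [1]
Step 5: [1, 1]
Step 6: [1, 1, 17]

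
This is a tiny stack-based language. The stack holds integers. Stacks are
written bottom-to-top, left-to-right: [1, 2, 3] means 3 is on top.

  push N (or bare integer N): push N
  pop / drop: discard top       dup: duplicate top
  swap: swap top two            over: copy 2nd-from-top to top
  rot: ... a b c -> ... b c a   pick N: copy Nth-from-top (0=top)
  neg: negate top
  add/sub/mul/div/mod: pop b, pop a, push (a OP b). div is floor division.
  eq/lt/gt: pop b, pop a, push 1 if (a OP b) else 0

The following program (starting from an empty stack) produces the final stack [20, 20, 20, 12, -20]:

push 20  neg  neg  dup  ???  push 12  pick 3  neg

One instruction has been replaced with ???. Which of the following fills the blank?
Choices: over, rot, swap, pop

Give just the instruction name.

Stack before ???: [20, 20]
Stack after ???:  [20, 20, 20]
Checking each choice:
  over: MATCH
  rot: stack underflow (need 3, have 2)
  swap: stack underflow (need 4, have 3)
  pop: stack underflow (need 4, have 2)


Answer: over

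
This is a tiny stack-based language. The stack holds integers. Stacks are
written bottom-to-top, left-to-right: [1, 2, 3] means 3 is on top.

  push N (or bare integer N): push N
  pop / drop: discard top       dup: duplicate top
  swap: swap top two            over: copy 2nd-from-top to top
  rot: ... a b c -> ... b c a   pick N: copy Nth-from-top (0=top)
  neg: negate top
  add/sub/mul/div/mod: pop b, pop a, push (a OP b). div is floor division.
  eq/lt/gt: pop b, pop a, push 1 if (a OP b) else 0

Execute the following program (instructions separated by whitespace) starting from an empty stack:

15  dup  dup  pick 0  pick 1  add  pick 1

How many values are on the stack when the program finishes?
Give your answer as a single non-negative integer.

Answer: 5

Derivation:
After 'push 15': stack = [15] (depth 1)
After 'dup': stack = [15, 15] (depth 2)
After 'dup': stack = [15, 15, 15] (depth 3)
After 'pick 0': stack = [15, 15, 15, 15] (depth 4)
After 'pick 1': stack = [15, 15, 15, 15, 15] (depth 5)
After 'add': stack = [15, 15, 15, 30] (depth 4)
After 'pick 1': stack = [15, 15, 15, 30, 15] (depth 5)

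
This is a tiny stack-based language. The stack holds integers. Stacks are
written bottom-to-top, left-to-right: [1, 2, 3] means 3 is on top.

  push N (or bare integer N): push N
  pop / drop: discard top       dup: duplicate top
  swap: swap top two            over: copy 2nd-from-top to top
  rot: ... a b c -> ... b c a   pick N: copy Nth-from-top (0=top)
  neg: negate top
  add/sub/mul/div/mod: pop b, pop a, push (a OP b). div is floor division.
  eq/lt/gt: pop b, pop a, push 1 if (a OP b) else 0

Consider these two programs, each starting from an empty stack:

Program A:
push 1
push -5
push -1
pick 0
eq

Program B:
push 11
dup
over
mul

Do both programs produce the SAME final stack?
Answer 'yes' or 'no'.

Answer: no

Derivation:
Program A trace:
  After 'push 1': [1]
  After 'push -5': [1, -5]
  After 'push -1': [1, -5, -1]
  After 'pick 0': [1, -5, -1, -1]
  After 'eq': [1, -5, 1]
Program A final stack: [1, -5, 1]

Program B trace:
  After 'push 11': [11]
  After 'dup': [11, 11]
  After 'over': [11, 11, 11]
  After 'mul': [11, 121]
Program B final stack: [11, 121]
Same: no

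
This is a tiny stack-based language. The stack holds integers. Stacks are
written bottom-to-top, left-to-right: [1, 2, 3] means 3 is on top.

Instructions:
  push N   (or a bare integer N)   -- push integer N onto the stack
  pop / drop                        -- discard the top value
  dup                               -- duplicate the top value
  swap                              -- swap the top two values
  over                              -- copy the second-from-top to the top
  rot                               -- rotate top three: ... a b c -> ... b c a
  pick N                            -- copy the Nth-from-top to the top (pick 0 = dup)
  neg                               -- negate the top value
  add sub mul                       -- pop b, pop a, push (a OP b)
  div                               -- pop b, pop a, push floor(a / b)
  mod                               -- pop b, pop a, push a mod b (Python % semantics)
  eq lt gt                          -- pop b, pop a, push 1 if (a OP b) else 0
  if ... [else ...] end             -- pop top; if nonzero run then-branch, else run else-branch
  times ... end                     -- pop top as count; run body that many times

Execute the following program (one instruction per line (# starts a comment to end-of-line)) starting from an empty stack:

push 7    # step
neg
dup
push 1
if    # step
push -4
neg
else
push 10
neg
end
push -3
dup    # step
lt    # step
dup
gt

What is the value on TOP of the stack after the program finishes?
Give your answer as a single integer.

After 'push 7': [7]
After 'neg': [-7]
After 'dup': [-7, -7]
After 'push 1': [-7, -7, 1]
After 'if': [-7, -7]
After 'push -4': [-7, -7, -4]
After 'neg': [-7, -7, 4]
After 'push -3': [-7, -7, 4, -3]
After 'dup': [-7, -7, 4, -3, -3]
After 'lt': [-7, -7, 4, 0]
After 'dup': [-7, -7, 4, 0, 0]
After 'gt': [-7, -7, 4, 0]

Answer: 0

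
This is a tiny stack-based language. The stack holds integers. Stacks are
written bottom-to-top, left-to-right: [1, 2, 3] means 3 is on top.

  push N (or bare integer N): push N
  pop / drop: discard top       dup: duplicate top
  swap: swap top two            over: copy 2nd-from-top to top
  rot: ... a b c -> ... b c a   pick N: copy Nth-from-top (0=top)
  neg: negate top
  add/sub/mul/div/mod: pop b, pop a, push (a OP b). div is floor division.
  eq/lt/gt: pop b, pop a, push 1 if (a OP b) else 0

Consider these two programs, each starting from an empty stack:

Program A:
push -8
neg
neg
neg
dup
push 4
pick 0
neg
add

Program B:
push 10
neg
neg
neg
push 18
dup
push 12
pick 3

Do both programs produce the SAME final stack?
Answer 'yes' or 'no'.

Answer: no

Derivation:
Program A trace:
  After 'push -8': [-8]
  After 'neg': [8]
  After 'neg': [-8]
  After 'neg': [8]
  After 'dup': [8, 8]
  After 'push 4': [8, 8, 4]
  After 'pick 0': [8, 8, 4, 4]
  After 'neg': [8, 8, 4, -4]
  After 'add': [8, 8, 0]
Program A final stack: [8, 8, 0]

Program B trace:
  After 'push 10': [10]
  After 'neg': [-10]
  After 'neg': [10]
  After 'neg': [-10]
  After 'push 18': [-10, 18]
  After 'dup': [-10, 18, 18]
  After 'push 12': [-10, 18, 18, 12]
  After 'pick 3': [-10, 18, 18, 12, -10]
Program B final stack: [-10, 18, 18, 12, -10]
Same: no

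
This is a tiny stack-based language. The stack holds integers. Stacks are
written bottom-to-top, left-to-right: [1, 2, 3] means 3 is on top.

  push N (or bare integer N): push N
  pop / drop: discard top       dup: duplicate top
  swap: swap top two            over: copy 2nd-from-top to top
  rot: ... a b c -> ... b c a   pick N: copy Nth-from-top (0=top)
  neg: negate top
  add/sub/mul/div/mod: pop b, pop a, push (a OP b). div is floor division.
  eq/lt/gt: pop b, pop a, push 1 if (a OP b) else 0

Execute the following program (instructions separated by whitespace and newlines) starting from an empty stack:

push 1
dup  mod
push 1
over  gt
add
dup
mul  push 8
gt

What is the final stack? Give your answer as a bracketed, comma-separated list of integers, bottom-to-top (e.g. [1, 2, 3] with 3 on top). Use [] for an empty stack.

Answer: [0]

Derivation:
After 'push 1': [1]
After 'dup': [1, 1]
After 'mod': [0]
After 'push 1': [0, 1]
After 'over': [0, 1, 0]
After 'gt': [0, 1]
After 'add': [1]
After 'dup': [1, 1]
After 'mul': [1]
After 'push 8': [1, 8]
After 'gt': [0]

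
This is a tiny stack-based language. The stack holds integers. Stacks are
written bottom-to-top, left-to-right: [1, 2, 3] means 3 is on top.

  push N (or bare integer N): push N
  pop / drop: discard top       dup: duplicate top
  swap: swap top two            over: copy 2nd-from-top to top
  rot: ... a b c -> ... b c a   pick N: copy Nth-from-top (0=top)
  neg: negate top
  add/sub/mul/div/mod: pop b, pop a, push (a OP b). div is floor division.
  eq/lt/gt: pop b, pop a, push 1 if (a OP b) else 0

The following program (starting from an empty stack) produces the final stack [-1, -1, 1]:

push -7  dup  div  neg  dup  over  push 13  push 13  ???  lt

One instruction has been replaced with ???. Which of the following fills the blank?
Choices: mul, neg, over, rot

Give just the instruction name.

Answer: mul

Derivation:
Stack before ???: [-1, -1, -1, 13, 13]
Stack after ???:  [-1, -1, -1, 169]
Checking each choice:
  mul: MATCH
  neg: produces [-1, -1, -1, 0]
  over: produces [-1, -1, -1, 13, 0]
  rot: produces [-1, -1, 13, 0]


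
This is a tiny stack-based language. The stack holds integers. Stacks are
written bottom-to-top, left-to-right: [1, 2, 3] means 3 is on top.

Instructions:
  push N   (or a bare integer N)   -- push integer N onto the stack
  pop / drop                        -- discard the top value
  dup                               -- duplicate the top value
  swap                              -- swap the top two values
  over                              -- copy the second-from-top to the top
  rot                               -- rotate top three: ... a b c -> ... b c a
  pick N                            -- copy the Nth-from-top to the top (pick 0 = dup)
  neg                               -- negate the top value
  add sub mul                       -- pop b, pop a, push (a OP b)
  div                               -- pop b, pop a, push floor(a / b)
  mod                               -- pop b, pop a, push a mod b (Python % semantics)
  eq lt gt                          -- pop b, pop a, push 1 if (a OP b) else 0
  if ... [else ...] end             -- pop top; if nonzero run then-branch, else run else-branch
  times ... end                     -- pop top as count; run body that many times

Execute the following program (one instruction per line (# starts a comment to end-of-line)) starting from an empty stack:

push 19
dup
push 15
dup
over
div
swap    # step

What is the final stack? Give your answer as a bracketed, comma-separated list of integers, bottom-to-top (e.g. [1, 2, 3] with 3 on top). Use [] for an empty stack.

Answer: [19, 19, 1, 15]

Derivation:
After 'push 19': [19]
After 'dup': [19, 19]
After 'push 15': [19, 19, 15]
After 'dup': [19, 19, 15, 15]
After 'over': [19, 19, 15, 15, 15]
After 'div': [19, 19, 15, 1]
After 'swap': [19, 19, 1, 15]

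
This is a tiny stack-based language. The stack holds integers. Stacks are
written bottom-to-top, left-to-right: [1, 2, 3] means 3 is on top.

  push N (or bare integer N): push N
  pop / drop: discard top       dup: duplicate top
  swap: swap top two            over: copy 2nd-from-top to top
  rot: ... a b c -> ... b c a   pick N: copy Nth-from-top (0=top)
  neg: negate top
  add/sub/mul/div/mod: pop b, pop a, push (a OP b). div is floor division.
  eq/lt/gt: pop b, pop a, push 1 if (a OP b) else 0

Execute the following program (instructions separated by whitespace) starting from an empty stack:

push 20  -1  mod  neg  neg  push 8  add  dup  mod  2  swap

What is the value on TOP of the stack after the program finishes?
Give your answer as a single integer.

After 'push 20': [20]
After 'push -1': [20, -1]
After 'mod': [0]
After 'neg': [0]
After 'neg': [0]
After 'push 8': [0, 8]
After 'add': [8]
After 'dup': [8, 8]
After 'mod': [0]
After 'push 2': [0, 2]
After 'swap': [2, 0]

Answer: 0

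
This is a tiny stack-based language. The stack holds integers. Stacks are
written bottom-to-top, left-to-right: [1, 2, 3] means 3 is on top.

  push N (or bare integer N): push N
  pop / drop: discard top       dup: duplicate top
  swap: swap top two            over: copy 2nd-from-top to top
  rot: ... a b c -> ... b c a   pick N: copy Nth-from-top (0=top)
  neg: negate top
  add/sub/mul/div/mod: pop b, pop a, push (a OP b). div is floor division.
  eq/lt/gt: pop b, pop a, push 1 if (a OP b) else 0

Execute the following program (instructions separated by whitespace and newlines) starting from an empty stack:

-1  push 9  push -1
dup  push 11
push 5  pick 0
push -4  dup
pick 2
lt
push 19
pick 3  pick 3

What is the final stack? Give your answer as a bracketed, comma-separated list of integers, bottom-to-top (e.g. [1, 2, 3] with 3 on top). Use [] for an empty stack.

Answer: [-1, 9, -1, -1, 11, 5, 5, -4, 1, 19, 5, -4]

Derivation:
After 'push -1': [-1]
After 'push 9': [-1, 9]
After 'push -1': [-1, 9, -1]
After 'dup': [-1, 9, -1, -1]
After 'push 11': [-1, 9, -1, -1, 11]
After 'push 5': [-1, 9, -1, -1, 11, 5]
After 'pick 0': [-1, 9, -1, -1, 11, 5, 5]
After 'push -4': [-1, 9, -1, -1, 11, 5, 5, -4]
After 'dup': [-1, 9, -1, -1, 11, 5, 5, -4, -4]
After 'pick 2': [-1, 9, -1, -1, 11, 5, 5, -4, -4, 5]
After 'lt': [-1, 9, -1, -1, 11, 5, 5, -4, 1]
After 'push 19': [-1, 9, -1, -1, 11, 5, 5, -4, 1, 19]
After 'pick 3': [-1, 9, -1, -1, 11, 5, 5, -4, 1, 19, 5]
After 'pick 3': [-1, 9, -1, -1, 11, 5, 5, -4, 1, 19, 5, -4]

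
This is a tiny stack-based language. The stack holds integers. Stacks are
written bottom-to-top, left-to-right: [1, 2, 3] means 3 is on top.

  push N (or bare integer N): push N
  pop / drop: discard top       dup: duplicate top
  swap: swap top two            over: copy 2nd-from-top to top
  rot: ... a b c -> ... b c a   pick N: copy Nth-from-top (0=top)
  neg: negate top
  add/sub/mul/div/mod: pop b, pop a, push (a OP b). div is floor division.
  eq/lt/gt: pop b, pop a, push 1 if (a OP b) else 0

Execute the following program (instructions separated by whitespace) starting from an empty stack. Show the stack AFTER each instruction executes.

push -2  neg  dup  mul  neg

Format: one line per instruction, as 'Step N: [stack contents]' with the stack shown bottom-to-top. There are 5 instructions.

Step 1: [-2]
Step 2: [2]
Step 3: [2, 2]
Step 4: [4]
Step 5: [-4]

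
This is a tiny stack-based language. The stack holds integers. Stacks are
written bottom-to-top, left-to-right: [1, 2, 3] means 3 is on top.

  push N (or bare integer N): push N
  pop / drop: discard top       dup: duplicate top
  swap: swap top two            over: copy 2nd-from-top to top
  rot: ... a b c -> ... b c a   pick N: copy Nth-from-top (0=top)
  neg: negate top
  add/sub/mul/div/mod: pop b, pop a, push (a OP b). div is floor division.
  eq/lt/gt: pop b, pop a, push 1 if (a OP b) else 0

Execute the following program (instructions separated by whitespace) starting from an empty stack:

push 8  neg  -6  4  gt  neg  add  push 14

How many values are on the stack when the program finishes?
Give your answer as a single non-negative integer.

After 'push 8': stack = [8] (depth 1)
After 'neg': stack = [-8] (depth 1)
After 'push -6': stack = [-8, -6] (depth 2)
After 'push 4': stack = [-8, -6, 4] (depth 3)
After 'gt': stack = [-8, 0] (depth 2)
After 'neg': stack = [-8, 0] (depth 2)
After 'add': stack = [-8] (depth 1)
After 'push 14': stack = [-8, 14] (depth 2)

Answer: 2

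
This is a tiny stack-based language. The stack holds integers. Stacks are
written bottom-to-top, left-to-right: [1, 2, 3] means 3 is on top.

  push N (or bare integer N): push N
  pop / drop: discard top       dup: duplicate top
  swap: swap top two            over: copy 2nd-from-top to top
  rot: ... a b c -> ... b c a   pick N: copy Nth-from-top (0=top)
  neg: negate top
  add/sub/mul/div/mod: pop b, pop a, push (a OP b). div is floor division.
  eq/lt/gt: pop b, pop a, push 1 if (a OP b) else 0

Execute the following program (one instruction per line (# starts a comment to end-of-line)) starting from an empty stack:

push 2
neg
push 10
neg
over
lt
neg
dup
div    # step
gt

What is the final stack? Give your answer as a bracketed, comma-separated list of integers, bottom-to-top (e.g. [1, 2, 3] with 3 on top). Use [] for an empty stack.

Answer: [0]

Derivation:
After 'push 2': [2]
After 'neg': [-2]
After 'push 10': [-2, 10]
After 'neg': [-2, -10]
After 'over': [-2, -10, -2]
After 'lt': [-2, 1]
After 'neg': [-2, -1]
After 'dup': [-2, -1, -1]
After 'div': [-2, 1]
After 'gt': [0]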